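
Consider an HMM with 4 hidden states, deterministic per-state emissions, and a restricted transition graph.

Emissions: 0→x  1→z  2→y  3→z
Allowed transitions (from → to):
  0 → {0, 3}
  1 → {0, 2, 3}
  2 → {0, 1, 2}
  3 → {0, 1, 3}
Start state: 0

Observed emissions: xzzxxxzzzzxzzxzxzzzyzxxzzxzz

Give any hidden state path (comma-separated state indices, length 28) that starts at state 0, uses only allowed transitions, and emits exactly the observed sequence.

0,3,3,0,0,0,3,3,3,3,0,3,1,0,3,0,3,3,1,2,1,0,0,3,3,0,3,3

  [0] x  {0}  => 0  start
  [1] z  {1,3}  => 3  0->3 ok
  [2] z  {1,3}  => 3  3->3 ok
  [3] x  {0}  => 0  3->0 ok
  [4] x  {0}  => 0  0->0 ok
  [5] x  {0}  => 0  0->0 ok
  [6] z  {1,3}  => 3  0->3 ok
  [7] z  {1,3}  => 3  3->3 ok
  [8] z  {1,3}  => 3  3->3 ok
  [9] z  {1,3}  => 3  3->3 ok
  [10] x  {0}  => 0  3->0 ok
  [11] z  {1,3}  => 3  0->3 ok
  [12] z  {1,3}  => 1  3->1 ok
  [13] x  {0}  => 0  1->0 ok
  [14] z  {1,3}  => 3  0->3 ok
  [15] x  {0}  => 0  3->0 ok
  [16] z  {1,3}  => 3  0->3 ok
  [17] z  {1,3}  => 3  3->3 ok
  [18] z  {1,3}  => 1  3->1 ok
  [19] y  {2}  => 2  1->2 ok
  [20] z  {1,3}  => 1  2->1 ok
  [21] x  {0}  => 0  1->0 ok
  [22] x  {0}  => 0  0->0 ok
  [23] z  {1,3}  => 3  0->3 ok
  [24] z  {1,3}  => 3  3->3 ok
  [25] x  {0}  => 0  3->0 ok
  [26] z  {1,3}  => 3  0->3 ok
  [27] z  {1,3}  => 3  3->3 ok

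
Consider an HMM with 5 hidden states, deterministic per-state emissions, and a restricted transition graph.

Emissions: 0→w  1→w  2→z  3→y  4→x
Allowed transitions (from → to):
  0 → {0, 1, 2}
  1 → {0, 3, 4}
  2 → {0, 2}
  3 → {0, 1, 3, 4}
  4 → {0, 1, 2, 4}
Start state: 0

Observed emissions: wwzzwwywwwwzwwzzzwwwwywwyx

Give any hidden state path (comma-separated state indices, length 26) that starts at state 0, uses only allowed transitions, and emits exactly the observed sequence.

0,0,2,2,0,1,3,1,0,0,0,2,0,0,2,2,2,0,1,0,1,3,0,1,3,4

  [0] w  {0,1}  => 0  start
  [1] w  {0,1}  => 0  0->0 ok
  [2] z  {2}  => 2  0->2 ok
  [3] z  {2}  => 2  2->2 ok
  [4] w  {0,1}  => 0  2->0 ok
  [5] w  {0,1}  => 1  0->1 ok
  [6] y  {3}  => 3  1->3 ok
  [7] w  {0,1}  => 1  3->1 ok
  [8] w  {0,1}  => 0  1->0 ok
  [9] w  {0,1}  => 0  0->0 ok
  [10] w  {0,1}  => 0  0->0 ok
  [11] z  {2}  => 2  0->2 ok
  [12] w  {0,1}  => 0  2->0 ok
  [13] w  {0,1}  => 0  0->0 ok
  [14] z  {2}  => 2  0->2 ok
  [15] z  {2}  => 2  2->2 ok
  [16] z  {2}  => 2  2->2 ok
  [17] w  {0,1}  => 0  2->0 ok
  [18] w  {0,1}  => 1  0->1 ok
  [19] w  {0,1}  => 0  1->0 ok
  [20] w  {0,1}  => 1  0->1 ok
  [21] y  {3}  => 3  1->3 ok
  [22] w  {0,1}  => 0  3->0 ok
  [23] w  {0,1}  => 1  0->1 ok
  [24] y  {3}  => 3  1->3 ok
  [25] x  {4}  => 4  3->4 ok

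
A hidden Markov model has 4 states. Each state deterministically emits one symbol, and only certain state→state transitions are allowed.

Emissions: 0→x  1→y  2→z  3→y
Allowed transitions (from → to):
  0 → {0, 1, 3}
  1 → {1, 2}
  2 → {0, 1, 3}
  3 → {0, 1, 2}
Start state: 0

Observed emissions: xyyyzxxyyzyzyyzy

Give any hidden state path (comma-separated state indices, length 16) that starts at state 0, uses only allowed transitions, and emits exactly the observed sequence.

  0: obs=x cand={0} pick 0 [start]
  1: obs=y cand={1,3} pick 1 [0->1 ok]
  2: obs=y cand={1,3} pick 1 [1->1 ok]
  3: obs=y cand={1,3} pick 1 [1->1 ok]
  4: obs=z cand={2} pick 2 [1->2 ok]
  5: obs=x cand={0} pick 0 [2->0 ok]
  6: obs=x cand={0} pick 0 [0->0 ok]
  7: obs=y cand={1,3} pick 3 [0->3 ok]
  8: obs=y cand={1,3} pick 1 [3->1 ok]
  9: obs=z cand={2} pick 2 [1->2 ok]
  10: obs=y cand={1,3} pick 1 [2->1 ok]
  11: obs=z cand={2} pick 2 [1->2 ok]
  12: obs=y cand={1,3} pick 1 [2->1 ok]
  13: obs=y cand={1,3} pick 1 [1->1 ok]
  14: obs=z cand={2} pick 2 [1->2 ok]
  15: obs=y cand={1,3} pick 1 [2->1 ok]

0,1,1,1,2,0,0,3,1,2,1,2,1,1,2,1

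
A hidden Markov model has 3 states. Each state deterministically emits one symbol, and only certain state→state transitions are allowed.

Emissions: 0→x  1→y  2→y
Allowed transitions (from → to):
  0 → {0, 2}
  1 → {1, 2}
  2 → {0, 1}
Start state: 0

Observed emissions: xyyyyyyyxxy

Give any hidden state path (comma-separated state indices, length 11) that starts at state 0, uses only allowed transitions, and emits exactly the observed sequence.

  0: obs=x cand={0} pick 0 [start]
  1: obs=y cand={1,2} pick 2 [0->2 ok]
  2: obs=y cand={1,2} pick 1 [2->1 ok]
  3: obs=y cand={1,2} pick 1 [1->1 ok]
  4: obs=y cand={1,2} pick 1 [1->1 ok]
  5: obs=y cand={1,2} pick 1 [1->1 ok]
  6: obs=y cand={1,2} pick 1 [1->1 ok]
  7: obs=y cand={1,2} pick 2 [1->2 ok]
  8: obs=x cand={0} pick 0 [2->0 ok]
  9: obs=x cand={0} pick 0 [0->0 ok]
  10: obs=y cand={1,2} pick 2 [0->2 ok]

0,2,1,1,1,1,1,2,0,0,2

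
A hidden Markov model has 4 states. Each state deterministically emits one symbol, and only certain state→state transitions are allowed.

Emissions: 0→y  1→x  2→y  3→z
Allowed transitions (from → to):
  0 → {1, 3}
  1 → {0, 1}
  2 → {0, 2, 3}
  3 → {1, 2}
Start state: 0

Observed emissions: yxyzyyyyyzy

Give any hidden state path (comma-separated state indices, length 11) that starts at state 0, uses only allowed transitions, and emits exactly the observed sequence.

  [0] y  {0,2}  => 0  start
  [1] x  {1}  => 1  0->1 ok
  [2] y  {0,2}  => 0  1->0 ok
  [3] z  {3}  => 3  0->3 ok
  [4] y  {0,2}  => 2  3->2 ok
  [5] y  {0,2}  => 2  2->2 ok
  [6] y  {0,2}  => 2  2->2 ok
  [7] y  {0,2}  => 2  2->2 ok
  [8] y  {0,2}  => 0  2->0 ok
  [9] z  {3}  => 3  0->3 ok
  [10] y  {0,2}  => 2  3->2 ok

0,1,0,3,2,2,2,2,0,3,2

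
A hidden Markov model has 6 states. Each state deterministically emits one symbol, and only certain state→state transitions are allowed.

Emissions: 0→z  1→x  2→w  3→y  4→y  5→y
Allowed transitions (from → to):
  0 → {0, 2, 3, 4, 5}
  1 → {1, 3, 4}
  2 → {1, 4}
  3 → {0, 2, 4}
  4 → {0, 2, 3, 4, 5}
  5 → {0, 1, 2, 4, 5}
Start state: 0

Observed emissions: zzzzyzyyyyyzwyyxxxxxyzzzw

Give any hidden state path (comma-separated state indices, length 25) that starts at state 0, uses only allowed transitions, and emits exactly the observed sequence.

0,0,0,0,3,0,4,4,5,4,3,0,2,4,5,1,1,1,1,1,4,0,0,0,2

  [0] z  {0}  => 0  start
  [1] z  {0}  => 0  0->0 ok
  [2] z  {0}  => 0  0->0 ok
  [3] z  {0}  => 0  0->0 ok
  [4] y  {3,4,5}  => 3  0->3 ok
  [5] z  {0}  => 0  3->0 ok
  [6] y  {3,4,5}  => 4  0->4 ok
  [7] y  {3,4,5}  => 4  4->4 ok
  [8] y  {3,4,5}  => 5  4->5 ok
  [9] y  {3,4,5}  => 4  5->4 ok
  [10] y  {3,4,5}  => 3  4->3 ok
  [11] z  {0}  => 0  3->0 ok
  [12] w  {2}  => 2  0->2 ok
  [13] y  {3,4,5}  => 4  2->4 ok
  [14] y  {3,4,5}  => 5  4->5 ok
  [15] x  {1}  => 1  5->1 ok
  [16] x  {1}  => 1  1->1 ok
  [17] x  {1}  => 1  1->1 ok
  [18] x  {1}  => 1  1->1 ok
  [19] x  {1}  => 1  1->1 ok
  [20] y  {3,4,5}  => 4  1->4 ok
  [21] z  {0}  => 0  4->0 ok
  [22] z  {0}  => 0  0->0 ok
  [23] z  {0}  => 0  0->0 ok
  [24] w  {2}  => 2  0->2 ok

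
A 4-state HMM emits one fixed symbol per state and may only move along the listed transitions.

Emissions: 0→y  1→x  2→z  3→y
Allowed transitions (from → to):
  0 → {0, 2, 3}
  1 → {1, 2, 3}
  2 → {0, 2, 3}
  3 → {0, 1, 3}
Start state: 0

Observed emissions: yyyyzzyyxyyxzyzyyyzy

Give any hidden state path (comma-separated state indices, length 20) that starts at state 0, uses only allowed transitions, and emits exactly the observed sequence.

0,0,0,0,2,2,3,3,1,3,3,1,2,0,2,0,3,0,2,0

  [0] y  {0,3}  => 0  start
  [1] y  {0,3}  => 0  0->0 ok
  [2] y  {0,3}  => 0  0->0 ok
  [3] y  {0,3}  => 0  0->0 ok
  [4] z  {2}  => 2  0->2 ok
  [5] z  {2}  => 2  2->2 ok
  [6] y  {0,3}  => 3  2->3 ok
  [7] y  {0,3}  => 3  3->3 ok
  [8] x  {1}  => 1  3->1 ok
  [9] y  {0,3}  => 3  1->3 ok
  [10] y  {0,3}  => 3  3->3 ok
  [11] x  {1}  => 1  3->1 ok
  [12] z  {2}  => 2  1->2 ok
  [13] y  {0,3}  => 0  2->0 ok
  [14] z  {2}  => 2  0->2 ok
  [15] y  {0,3}  => 0  2->0 ok
  [16] y  {0,3}  => 3  0->3 ok
  [17] y  {0,3}  => 0  3->0 ok
  [18] z  {2}  => 2  0->2 ok
  [19] y  {0,3}  => 0  2->0 ok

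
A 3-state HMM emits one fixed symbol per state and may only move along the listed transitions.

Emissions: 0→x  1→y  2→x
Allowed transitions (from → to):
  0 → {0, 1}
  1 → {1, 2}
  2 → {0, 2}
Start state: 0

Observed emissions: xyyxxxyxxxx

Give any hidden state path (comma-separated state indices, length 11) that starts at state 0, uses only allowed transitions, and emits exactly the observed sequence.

  [0] x  {0,2}  => 0  start
  [1] y  {1}  => 1  0->1 ok
  [2] y  {1}  => 1  1->1 ok
  [3] x  {0,2}  => 2  1->2 ok
  [4] x  {0,2}  => 0  2->0 ok
  [5] x  {0,2}  => 0  0->0 ok
  [6] y  {1}  => 1  0->1 ok
  [7] x  {0,2}  => 2  1->2 ok
  [8] x  {0,2}  => 2  2->2 ok
  [9] x  {0,2}  => 0  2->0 ok
  [10] x  {0,2}  => 0  0->0 ok

0,1,1,2,0,0,1,2,2,0,0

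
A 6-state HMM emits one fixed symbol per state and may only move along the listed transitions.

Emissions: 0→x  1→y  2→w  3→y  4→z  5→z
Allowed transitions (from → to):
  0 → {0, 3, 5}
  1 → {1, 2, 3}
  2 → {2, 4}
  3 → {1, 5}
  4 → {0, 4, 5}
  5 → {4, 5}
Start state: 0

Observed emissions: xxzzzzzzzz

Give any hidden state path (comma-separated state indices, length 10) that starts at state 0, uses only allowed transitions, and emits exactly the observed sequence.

  0: obs=x cand={0} pick 0 [start]
  1: obs=x cand={0} pick 0 [0->0 ok]
  2: obs=z cand={4,5} pick 5 [0->5 ok]
  3: obs=z cand={4,5} pick 4 [5->4 ok]
  4: obs=z cand={4,5} pick 4 [4->4 ok]
  5: obs=z cand={4,5} pick 4 [4->4 ok]
  6: obs=z cand={4,5} pick 4 [4->4 ok]
  7: obs=z cand={4,5} pick 5 [4->5 ok]
  8: obs=z cand={4,5} pick 5 [5->5 ok]
  9: obs=z cand={4,5} pick 4 [5->4 ok]

0,0,5,4,4,4,4,5,5,4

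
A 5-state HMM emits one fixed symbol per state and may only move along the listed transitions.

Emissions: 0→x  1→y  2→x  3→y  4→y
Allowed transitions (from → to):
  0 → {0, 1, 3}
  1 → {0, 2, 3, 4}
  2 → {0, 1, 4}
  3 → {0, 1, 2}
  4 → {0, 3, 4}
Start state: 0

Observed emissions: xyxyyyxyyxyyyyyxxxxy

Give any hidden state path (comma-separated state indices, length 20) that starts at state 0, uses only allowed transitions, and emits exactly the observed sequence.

  [0] x  {0,2}  => 0  start
  [1] y  {1,3,4}  => 3  0->3 ok
  [2] x  {0,2}  => 2  3->2 ok
  [3] y  {1,3,4}  => 4  2->4 ok
  [4] y  {1,3,4}  => 4  4->4 ok
  [5] y  {1,3,4}  => 3  4->3 ok
  [6] x  {0,2}  => 2  3->2 ok
  [7] y  {1,3,4}  => 4  2->4 ok
  [8] y  {1,3,4}  => 4  4->4 ok
  [9] x  {0,2}  => 0  4->0 ok
  [10] y  {1,3,4}  => 1  0->1 ok
  [11] y  {1,3,4}  => 4  1->4 ok
  [12] y  {1,3,4}  => 3  4->3 ok
  [13] y  {1,3,4}  => 1  3->1 ok
  [14] y  {1,3,4}  => 4  1->4 ok
  [15] x  {0,2}  => 0  4->0 ok
  [16] x  {0,2}  => 0  0->0 ok
  [17] x  {0,2}  => 0  0->0 ok
  [18] x  {0,2}  => 0  0->0 ok
  [19] y  {1,3,4}  => 3  0->3 ok

0,3,2,4,4,3,2,4,4,0,1,4,3,1,4,0,0,0,0,3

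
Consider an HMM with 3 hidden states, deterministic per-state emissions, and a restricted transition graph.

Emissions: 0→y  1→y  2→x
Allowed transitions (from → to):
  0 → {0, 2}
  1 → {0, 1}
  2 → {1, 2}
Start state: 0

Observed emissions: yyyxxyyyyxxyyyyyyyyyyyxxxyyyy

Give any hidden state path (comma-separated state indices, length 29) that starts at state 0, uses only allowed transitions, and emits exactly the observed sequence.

0,0,0,2,2,1,0,0,0,2,2,1,1,1,1,1,0,0,0,0,0,0,2,2,2,1,1,1,1

  pos 0: y in {0,1}, choose 0; start
  pos 1: y in {0,1}, choose 0; 0->0 ok
  pos 2: y in {0,1}, choose 0; 0->0 ok
  pos 3: x in {2}, choose 2; 0->2 ok
  pos 4: x in {2}, choose 2; 2->2 ok
  pos 5: y in {0,1}, choose 1; 2->1 ok
  pos 6: y in {0,1}, choose 0; 1->0 ok
  pos 7: y in {0,1}, choose 0; 0->0 ok
  pos 8: y in {0,1}, choose 0; 0->0 ok
  pos 9: x in {2}, choose 2; 0->2 ok
  pos 10: x in {2}, choose 2; 2->2 ok
  pos 11: y in {0,1}, choose 1; 2->1 ok
  pos 12: y in {0,1}, choose 1; 1->1 ok
  pos 13: y in {0,1}, choose 1; 1->1 ok
  pos 14: y in {0,1}, choose 1; 1->1 ok
  pos 15: y in {0,1}, choose 1; 1->1 ok
  pos 16: y in {0,1}, choose 0; 1->0 ok
  pos 17: y in {0,1}, choose 0; 0->0 ok
  pos 18: y in {0,1}, choose 0; 0->0 ok
  pos 19: y in {0,1}, choose 0; 0->0 ok
  pos 20: y in {0,1}, choose 0; 0->0 ok
  pos 21: y in {0,1}, choose 0; 0->0 ok
  pos 22: x in {2}, choose 2; 0->2 ok
  pos 23: x in {2}, choose 2; 2->2 ok
  pos 24: x in {2}, choose 2; 2->2 ok
  pos 25: y in {0,1}, choose 1; 2->1 ok
  pos 26: y in {0,1}, choose 1; 1->1 ok
  pos 27: y in {0,1}, choose 1; 1->1 ok
  pos 28: y in {0,1}, choose 1; 1->1 ok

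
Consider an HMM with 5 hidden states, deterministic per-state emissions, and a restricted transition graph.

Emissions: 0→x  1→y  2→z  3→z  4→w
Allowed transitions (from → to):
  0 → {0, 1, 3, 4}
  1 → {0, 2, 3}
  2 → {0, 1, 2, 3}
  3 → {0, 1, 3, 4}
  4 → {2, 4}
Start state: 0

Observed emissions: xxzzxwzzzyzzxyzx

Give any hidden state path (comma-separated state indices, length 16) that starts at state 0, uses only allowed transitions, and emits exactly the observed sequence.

  [0] x  {0}  => 0  start
  [1] x  {0}  => 0  0->0 ok
  [2] z  {2,3}  => 3  0->3 ok
  [3] z  {2,3}  => 3  3->3 ok
  [4] x  {0}  => 0  3->0 ok
  [5] w  {4}  => 4  0->4 ok
  [6] z  {2,3}  => 2  4->2 ok
  [7] z  {2,3}  => 2  2->2 ok
  [8] z  {2,3}  => 3  2->3 ok
  [9] y  {1}  => 1  3->1 ok
  [10] z  {2,3}  => 2  1->2 ok
  [11] z  {2,3}  => 2  2->2 ok
  [12] x  {0}  => 0  2->0 ok
  [13] y  {1}  => 1  0->1 ok
  [14] z  {2,3}  => 3  1->3 ok
  [15] x  {0}  => 0  3->0 ok

0,0,3,3,0,4,2,2,3,1,2,2,0,1,3,0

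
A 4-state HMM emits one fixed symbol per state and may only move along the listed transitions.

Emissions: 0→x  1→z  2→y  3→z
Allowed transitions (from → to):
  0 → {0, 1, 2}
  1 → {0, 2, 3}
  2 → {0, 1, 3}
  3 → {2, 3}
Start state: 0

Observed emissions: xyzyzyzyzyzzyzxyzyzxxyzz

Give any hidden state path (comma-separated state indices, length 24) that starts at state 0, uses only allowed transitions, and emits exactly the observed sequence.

  pos 0: x in {0}, choose 0; start
  pos 1: y in {2}, choose 2; 0->2 ok
  pos 2: z in {1,3}, choose 3; 2->3 ok
  pos 3: y in {2}, choose 2; 3->2 ok
  pos 4: z in {1,3}, choose 1; 2->1 ok
  pos 5: y in {2}, choose 2; 1->2 ok
  pos 6: z in {1,3}, choose 1; 2->1 ok
  pos 7: y in {2}, choose 2; 1->2 ok
  pos 8: z in {1,3}, choose 1; 2->1 ok
  pos 9: y in {2}, choose 2; 1->2 ok
  pos 10: z in {1,3}, choose 1; 2->1 ok
  pos 11: z in {1,3}, choose 3; 1->3 ok
  pos 12: y in {2}, choose 2; 3->2 ok
  pos 13: z in {1,3}, choose 1; 2->1 ok
  pos 14: x in {0}, choose 0; 1->0 ok
  pos 15: y in {2}, choose 2; 0->2 ok
  pos 16: z in {1,3}, choose 1; 2->1 ok
  pos 17: y in {2}, choose 2; 1->2 ok
  pos 18: z in {1,3}, choose 1; 2->1 ok
  pos 19: x in {0}, choose 0; 1->0 ok
  pos 20: x in {0}, choose 0; 0->0 ok
  pos 21: y in {2}, choose 2; 0->2 ok
  pos 22: z in {1,3}, choose 1; 2->1 ok
  pos 23: z in {1,3}, choose 3; 1->3 ok

0,2,3,2,1,2,1,2,1,2,1,3,2,1,0,2,1,2,1,0,0,2,1,3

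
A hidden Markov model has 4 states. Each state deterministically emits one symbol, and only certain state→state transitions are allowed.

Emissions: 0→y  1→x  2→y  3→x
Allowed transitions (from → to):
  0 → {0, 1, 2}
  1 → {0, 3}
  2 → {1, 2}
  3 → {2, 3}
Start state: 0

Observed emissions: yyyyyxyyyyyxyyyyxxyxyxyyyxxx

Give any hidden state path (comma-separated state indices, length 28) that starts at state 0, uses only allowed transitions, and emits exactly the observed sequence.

0,0,0,0,0,1,0,0,0,2,2,1,0,0,2,2,1,3,2,1,0,1,0,2,2,1,3,3

  t0 'y' -> {0,2}, take 0 (start)
  t1 'y' -> {0,2}, take 0 (0->0 ok)
  t2 'y' -> {0,2}, take 0 (0->0 ok)
  t3 'y' -> {0,2}, take 0 (0->0 ok)
  t4 'y' -> {0,2}, take 0 (0->0 ok)
  t5 'x' -> {1,3}, take 1 (0->1 ok)
  t6 'y' -> {0,2}, take 0 (1->0 ok)
  t7 'y' -> {0,2}, take 0 (0->0 ok)
  t8 'y' -> {0,2}, take 0 (0->0 ok)
  t9 'y' -> {0,2}, take 2 (0->2 ok)
  t10 'y' -> {0,2}, take 2 (2->2 ok)
  t11 'x' -> {1,3}, take 1 (2->1 ok)
  t12 'y' -> {0,2}, take 0 (1->0 ok)
  t13 'y' -> {0,2}, take 0 (0->0 ok)
  t14 'y' -> {0,2}, take 2 (0->2 ok)
  t15 'y' -> {0,2}, take 2 (2->2 ok)
  t16 'x' -> {1,3}, take 1 (2->1 ok)
  t17 'x' -> {1,3}, take 3 (1->3 ok)
  t18 'y' -> {0,2}, take 2 (3->2 ok)
  t19 'x' -> {1,3}, take 1 (2->1 ok)
  t20 'y' -> {0,2}, take 0 (1->0 ok)
  t21 'x' -> {1,3}, take 1 (0->1 ok)
  t22 'y' -> {0,2}, take 0 (1->0 ok)
  t23 'y' -> {0,2}, take 2 (0->2 ok)
  t24 'y' -> {0,2}, take 2 (2->2 ok)
  t25 'x' -> {1,3}, take 1 (2->1 ok)
  t26 'x' -> {1,3}, take 3 (1->3 ok)
  t27 'x' -> {1,3}, take 3 (3->3 ok)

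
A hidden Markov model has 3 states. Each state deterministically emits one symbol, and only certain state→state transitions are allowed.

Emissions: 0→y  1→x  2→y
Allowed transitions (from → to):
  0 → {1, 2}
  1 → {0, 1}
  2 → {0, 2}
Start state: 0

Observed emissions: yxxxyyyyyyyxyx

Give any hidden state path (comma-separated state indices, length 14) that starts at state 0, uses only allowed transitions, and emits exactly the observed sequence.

  0: obs=y cand={0,2} pick 0 [start]
  1: obs=x cand={1} pick 1 [0->1 ok]
  2: obs=x cand={1} pick 1 [1->1 ok]
  3: obs=x cand={1} pick 1 [1->1 ok]
  4: obs=y cand={0,2} pick 0 [1->0 ok]
  5: obs=y cand={0,2} pick 2 [0->2 ok]
  6: obs=y cand={0,2} pick 2 [2->2 ok]
  7: obs=y cand={0,2} pick 0 [2->0 ok]
  8: obs=y cand={0,2} pick 2 [0->2 ok]
  9: obs=y cand={0,2} pick 2 [2->2 ok]
  10: obs=y cand={0,2} pick 0 [2->0 ok]
  11: obs=x cand={1} pick 1 [0->1 ok]
  12: obs=y cand={0,2} pick 0 [1->0 ok]
  13: obs=x cand={1} pick 1 [0->1 ok]

0,1,1,1,0,2,2,0,2,2,0,1,0,1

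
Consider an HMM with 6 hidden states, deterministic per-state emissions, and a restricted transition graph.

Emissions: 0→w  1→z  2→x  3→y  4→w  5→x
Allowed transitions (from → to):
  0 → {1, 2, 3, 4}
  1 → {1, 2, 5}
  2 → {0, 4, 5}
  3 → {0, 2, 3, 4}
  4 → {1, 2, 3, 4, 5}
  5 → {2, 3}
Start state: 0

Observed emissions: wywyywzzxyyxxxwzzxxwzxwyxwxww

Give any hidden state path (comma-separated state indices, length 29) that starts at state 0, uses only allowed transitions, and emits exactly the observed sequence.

  0: obs=w cand={0,4} pick 0 [start]
  1: obs=y cand={3} pick 3 [0->3 ok]
  2: obs=w cand={0,4} pick 0 [3->0 ok]
  3: obs=y cand={3} pick 3 [0->3 ok]
  4: obs=y cand={3} pick 3 [3->3 ok]
  5: obs=w cand={0,4} pick 4 [3->4 ok]
  6: obs=z cand={1} pick 1 [4->1 ok]
  7: obs=z cand={1} pick 1 [1->1 ok]
  8: obs=x cand={2,5} pick 5 [1->5 ok]
  9: obs=y cand={3} pick 3 [5->3 ok]
  10: obs=y cand={3} pick 3 [3->3 ok]
  11: obs=x cand={2,5} pick 2 [3->2 ok]
  12: obs=x cand={2,5} pick 5 [2->5 ok]
  13: obs=x cand={2,5} pick 2 [5->2 ok]
  14: obs=w cand={0,4} pick 0 [2->0 ok]
  15: obs=z cand={1} pick 1 [0->1 ok]
  16: obs=z cand={1} pick 1 [1->1 ok]
  17: obs=x cand={2,5} pick 5 [1->5 ok]
  18: obs=x cand={2,5} pick 2 [5->2 ok]
  19: obs=w cand={0,4} pick 0 [2->0 ok]
  20: obs=z cand={1} pick 1 [0->1 ok]
  21: obs=x cand={2,5} pick 2 [1->2 ok]
  22: obs=w cand={0,4} pick 4 [2->4 ok]
  23: obs=y cand={3} pick 3 [4->3 ok]
  24: obs=x cand={2,5} pick 2 [3->2 ok]
  25: obs=w cand={0,4} pick 4 [2->4 ok]
  26: obs=x cand={2,5} pick 2 [4->2 ok]
  27: obs=w cand={0,4} pick 0 [2->0 ok]
  28: obs=w cand={0,4} pick 4 [0->4 ok]

0,3,0,3,3,4,1,1,5,3,3,2,5,2,0,1,1,5,2,0,1,2,4,3,2,4,2,0,4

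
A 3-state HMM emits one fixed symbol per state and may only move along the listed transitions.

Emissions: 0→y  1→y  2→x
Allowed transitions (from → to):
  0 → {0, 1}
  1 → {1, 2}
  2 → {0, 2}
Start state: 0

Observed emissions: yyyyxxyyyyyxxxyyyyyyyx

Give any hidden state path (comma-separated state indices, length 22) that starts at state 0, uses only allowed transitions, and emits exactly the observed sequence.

  pos 0: y in {0,1}, choose 0; start
  pos 1: y in {0,1}, choose 0; 0->0 ok
  pos 2: y in {0,1}, choose 0; 0->0 ok
  pos 3: y in {0,1}, choose 1; 0->1 ok
  pos 4: x in {2}, choose 2; 1->2 ok
  pos 5: x in {2}, choose 2; 2->2 ok
  pos 6: y in {0,1}, choose 0; 2->0 ok
  pos 7: y in {0,1}, choose 1; 0->1 ok
  pos 8: y in {0,1}, choose 1; 1->1 ok
  pos 9: y in {0,1}, choose 1; 1->1 ok
  pos 10: y in {0,1}, choose 1; 1->1 ok
  pos 11: x in {2}, choose 2; 1->2 ok
  pos 12: x in {2}, choose 2; 2->2 ok
  pos 13: x in {2}, choose 2; 2->2 ok
  pos 14: y in {0,1}, choose 0; 2->0 ok
  pos 15: y in {0,1}, choose 0; 0->0 ok
  pos 16: y in {0,1}, choose 0; 0->0 ok
  pos 17: y in {0,1}, choose 0; 0->0 ok
  pos 18: y in {0,1}, choose 0; 0->0 ok
  pos 19: y in {0,1}, choose 1; 0->1 ok
  pos 20: y in {0,1}, choose 1; 1->1 ok
  pos 21: x in {2}, choose 2; 1->2 ok

0,0,0,1,2,2,0,1,1,1,1,2,2,2,0,0,0,0,0,1,1,2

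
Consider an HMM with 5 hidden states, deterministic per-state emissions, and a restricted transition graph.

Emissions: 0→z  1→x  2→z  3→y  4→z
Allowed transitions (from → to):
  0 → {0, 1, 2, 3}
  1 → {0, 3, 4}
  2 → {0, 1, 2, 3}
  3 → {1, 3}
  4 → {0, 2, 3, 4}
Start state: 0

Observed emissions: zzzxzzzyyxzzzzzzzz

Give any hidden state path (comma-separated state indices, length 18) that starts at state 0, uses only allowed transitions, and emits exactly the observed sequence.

  pos 0: z in {0,2,4}, choose 0; start
  pos 1: z in {0,2,4}, choose 0; 0->0 ok
  pos 2: z in {0,2,4}, choose 0; 0->0 ok
  pos 3: x in {1}, choose 1; 0->1 ok
  pos 4: z in {0,2,4}, choose 4; 1->4 ok
  pos 5: z in {0,2,4}, choose 4; 4->4 ok
  pos 6: z in {0,2,4}, choose 2; 4->2 ok
  pos 7: y in {3}, choose 3; 2->3 ok
  pos 8: y in {3}, choose 3; 3->3 ok
  pos 9: x in {1}, choose 1; 3->1 ok
  pos 10: z in {0,2,4}, choose 4; 1->4 ok
  pos 11: z in {0,2,4}, choose 0; 4->0 ok
  pos 12: z in {0,2,4}, choose 2; 0->2 ok
  pos 13: z in {0,2,4}, choose 2; 2->2 ok
  pos 14: z in {0,2,4}, choose 2; 2->2 ok
  pos 15: z in {0,2,4}, choose 2; 2->2 ok
  pos 16: z in {0,2,4}, choose 2; 2->2 ok
  pos 17: z in {0,2,4}, choose 2; 2->2 ok

0,0,0,1,4,4,2,3,3,1,4,0,2,2,2,2,2,2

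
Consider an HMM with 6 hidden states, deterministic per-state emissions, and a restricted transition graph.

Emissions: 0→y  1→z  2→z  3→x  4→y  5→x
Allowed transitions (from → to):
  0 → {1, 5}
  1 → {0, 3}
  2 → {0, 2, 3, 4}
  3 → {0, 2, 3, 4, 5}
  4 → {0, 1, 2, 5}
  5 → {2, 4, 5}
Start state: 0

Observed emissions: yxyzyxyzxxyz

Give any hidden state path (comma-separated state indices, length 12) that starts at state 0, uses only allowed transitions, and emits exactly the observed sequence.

0,5,4,1,0,5,4,2,3,5,4,2

  0: obs=y cand={0,4} pick 0 [start]
  1: obs=x cand={3,5} pick 5 [0->5 ok]
  2: obs=y cand={0,4} pick 4 [5->4 ok]
  3: obs=z cand={1,2} pick 1 [4->1 ok]
  4: obs=y cand={0,4} pick 0 [1->0 ok]
  5: obs=x cand={3,5} pick 5 [0->5 ok]
  6: obs=y cand={0,4} pick 4 [5->4 ok]
  7: obs=z cand={1,2} pick 2 [4->2 ok]
  8: obs=x cand={3,5} pick 3 [2->3 ok]
  9: obs=x cand={3,5} pick 5 [3->5 ok]
  10: obs=y cand={0,4} pick 4 [5->4 ok]
  11: obs=z cand={1,2} pick 2 [4->2 ok]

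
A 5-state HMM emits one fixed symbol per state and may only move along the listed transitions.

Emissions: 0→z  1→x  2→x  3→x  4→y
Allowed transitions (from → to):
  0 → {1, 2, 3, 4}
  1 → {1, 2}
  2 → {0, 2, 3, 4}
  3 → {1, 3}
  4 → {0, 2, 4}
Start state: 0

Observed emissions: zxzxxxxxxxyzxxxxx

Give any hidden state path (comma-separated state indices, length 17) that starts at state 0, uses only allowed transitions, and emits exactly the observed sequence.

  0: obs=z cand={0} pick 0 [start]
  1: obs=x cand={1,2,3} pick 2 [0->2 ok]
  2: obs=z cand={0} pick 0 [2->0 ok]
  3: obs=x cand={1,2,3} pick 2 [0->2 ok]
  4: obs=x cand={1,2,3} pick 3 [2->3 ok]
  5: obs=x cand={1,2,3} pick 3 [3->3 ok]
  6: obs=x cand={1,2,3} pick 1 [3->1 ok]
  7: obs=x cand={1,2,3} pick 1 [1->1 ok]
  8: obs=x cand={1,2,3} pick 1 [1->1 ok]
  9: obs=x cand={1,2,3} pick 2 [1->2 ok]
  10: obs=y cand={4} pick 4 [2->4 ok]
  11: obs=z cand={0} pick 0 [4->0 ok]
  12: obs=x cand={1,2,3} pick 3 [0->3 ok]
  13: obs=x cand={1,2,3} pick 1 [3->1 ok]
  14: obs=x cand={1,2,3} pick 2 [1->2 ok]
  15: obs=x cand={1,2,3} pick 3 [2->3 ok]
  16: obs=x cand={1,2,3} pick 1 [3->1 ok]

0,2,0,2,3,3,1,1,1,2,4,0,3,1,2,3,1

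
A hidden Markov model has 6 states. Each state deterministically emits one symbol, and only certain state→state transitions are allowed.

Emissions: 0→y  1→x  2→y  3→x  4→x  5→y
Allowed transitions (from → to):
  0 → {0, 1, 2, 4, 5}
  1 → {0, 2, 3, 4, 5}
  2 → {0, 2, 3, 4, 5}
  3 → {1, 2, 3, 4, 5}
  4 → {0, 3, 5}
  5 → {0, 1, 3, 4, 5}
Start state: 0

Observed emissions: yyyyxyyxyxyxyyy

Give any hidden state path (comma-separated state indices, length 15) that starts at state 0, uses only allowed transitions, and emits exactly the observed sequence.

0,2,2,0,4,5,5,4,0,4,5,1,0,2,2

  t0 'y' -> {0,2,5}, take 0 (start)
  t1 'y' -> {0,2,5}, take 2 (0->2 ok)
  t2 'y' -> {0,2,5}, take 2 (2->2 ok)
  t3 'y' -> {0,2,5}, take 0 (2->0 ok)
  t4 'x' -> {1,3,4}, take 4 (0->4 ok)
  t5 'y' -> {0,2,5}, take 5 (4->5 ok)
  t6 'y' -> {0,2,5}, take 5 (5->5 ok)
  t7 'x' -> {1,3,4}, take 4 (5->4 ok)
  t8 'y' -> {0,2,5}, take 0 (4->0 ok)
  t9 'x' -> {1,3,4}, take 4 (0->4 ok)
  t10 'y' -> {0,2,5}, take 5 (4->5 ok)
  t11 'x' -> {1,3,4}, take 1 (5->1 ok)
  t12 'y' -> {0,2,5}, take 0 (1->0 ok)
  t13 'y' -> {0,2,5}, take 2 (0->2 ok)
  t14 'y' -> {0,2,5}, take 2 (2->2 ok)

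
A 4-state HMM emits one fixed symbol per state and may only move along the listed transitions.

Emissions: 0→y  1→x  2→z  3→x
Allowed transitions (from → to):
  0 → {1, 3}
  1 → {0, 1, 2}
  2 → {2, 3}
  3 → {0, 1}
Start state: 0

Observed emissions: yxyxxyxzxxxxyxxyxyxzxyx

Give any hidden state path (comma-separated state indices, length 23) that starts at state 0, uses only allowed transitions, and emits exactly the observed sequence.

  t0 'y' -> {0}, take 0 (start)
  t1 'x' -> {1,3}, take 1 (0->1 ok)
  t2 'y' -> {0}, take 0 (1->0 ok)
  t3 'x' -> {1,3}, take 1 (0->1 ok)
  t4 'x' -> {1,3}, take 1 (1->1 ok)
  t5 'y' -> {0}, take 0 (1->0 ok)
  t6 'x' -> {1,3}, take 1 (0->1 ok)
  t7 'z' -> {2}, take 2 (1->2 ok)
  t8 'x' -> {1,3}, take 3 (2->3 ok)
  t9 'x' -> {1,3}, take 1 (3->1 ok)
  t10 'x' -> {1,3}, take 1 (1->1 ok)
  t11 'x' -> {1,3}, take 1 (1->1 ok)
  t12 'y' -> {0}, take 0 (1->0 ok)
  t13 'x' -> {1,3}, take 1 (0->1 ok)
  t14 'x' -> {1,3}, take 1 (1->1 ok)
  t15 'y' -> {0}, take 0 (1->0 ok)
  t16 'x' -> {1,3}, take 1 (0->1 ok)
  t17 'y' -> {0}, take 0 (1->0 ok)
  t18 'x' -> {1,3}, take 1 (0->1 ok)
  t19 'z' -> {2}, take 2 (1->2 ok)
  t20 'x' -> {1,3}, take 3 (2->3 ok)
  t21 'y' -> {0}, take 0 (3->0 ok)
  t22 'x' -> {1,3}, take 3 (0->3 ok)

0,1,0,1,1,0,1,2,3,1,1,1,0,1,1,0,1,0,1,2,3,0,3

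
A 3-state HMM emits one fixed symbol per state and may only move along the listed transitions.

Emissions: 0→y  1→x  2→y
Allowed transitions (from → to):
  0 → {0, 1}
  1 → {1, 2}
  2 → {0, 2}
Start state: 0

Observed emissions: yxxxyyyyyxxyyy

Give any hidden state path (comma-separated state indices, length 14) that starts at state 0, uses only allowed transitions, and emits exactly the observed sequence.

  [0] y  {0,2}  => 0  start
  [1] x  {1}  => 1  0->1 ok
  [2] x  {1}  => 1  1->1 ok
  [3] x  {1}  => 1  1->1 ok
  [4] y  {0,2}  => 2  1->2 ok
  [5] y  {0,2}  => 2  2->2 ok
  [6] y  {0,2}  => 0  2->0 ok
  [7] y  {0,2}  => 0  0->0 ok
  [8] y  {0,2}  => 0  0->0 ok
  [9] x  {1}  => 1  0->1 ok
  [10] x  {1}  => 1  1->1 ok
  [11] y  {0,2}  => 2  1->2 ok
  [12] y  {0,2}  => 2  2->2 ok
  [13] y  {0,2}  => 2  2->2 ok

0,1,1,1,2,2,0,0,0,1,1,2,2,2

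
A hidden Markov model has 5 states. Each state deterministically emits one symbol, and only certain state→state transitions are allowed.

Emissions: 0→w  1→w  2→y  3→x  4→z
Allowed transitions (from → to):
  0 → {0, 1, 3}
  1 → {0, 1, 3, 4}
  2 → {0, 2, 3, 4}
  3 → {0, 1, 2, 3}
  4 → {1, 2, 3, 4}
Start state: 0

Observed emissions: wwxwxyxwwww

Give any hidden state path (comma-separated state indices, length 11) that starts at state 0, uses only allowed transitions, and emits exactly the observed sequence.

  t0 'w' -> {0,1}, take 0 (start)
  t1 'w' -> {0,1}, take 0 (0->0 ok)
  t2 'x' -> {3}, take 3 (0->3 ok)
  t3 'w' -> {0,1}, take 0 (3->0 ok)
  t4 'x' -> {3}, take 3 (0->3 ok)
  t5 'y' -> {2}, take 2 (3->2 ok)
  t6 'x' -> {3}, take 3 (2->3 ok)
  t7 'w' -> {0,1}, take 1 (3->1 ok)
  t8 'w' -> {0,1}, take 0 (1->0 ok)
  t9 'w' -> {0,1}, take 1 (0->1 ok)
  t10 'w' -> {0,1}, take 1 (1->1 ok)

0,0,3,0,3,2,3,1,0,1,1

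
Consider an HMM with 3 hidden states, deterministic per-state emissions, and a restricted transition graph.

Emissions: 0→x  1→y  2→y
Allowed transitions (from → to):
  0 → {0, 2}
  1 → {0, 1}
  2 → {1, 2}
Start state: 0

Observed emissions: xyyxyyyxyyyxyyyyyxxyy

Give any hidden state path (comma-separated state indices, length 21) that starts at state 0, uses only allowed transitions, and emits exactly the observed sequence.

  [0] x  {0}  => 0  start
  [1] y  {1,2}  => 2  0->2 ok
  [2] y  {1,2}  => 1  2->1 ok
  [3] x  {0}  => 0  1->0 ok
  [4] y  {1,2}  => 2  0->2 ok
  [5] y  {1,2}  => 2  2->2 ok
  [6] y  {1,2}  => 1  2->1 ok
  [7] x  {0}  => 0  1->0 ok
  [8] y  {1,2}  => 2  0->2 ok
  [9] y  {1,2}  => 2  2->2 ok
  [10] y  {1,2}  => 1  2->1 ok
  [11] x  {0}  => 0  1->0 ok
  [12] y  {1,2}  => 2  0->2 ok
  [13] y  {1,2}  => 2  2->2 ok
  [14] y  {1,2}  => 2  2->2 ok
  [15] y  {1,2}  => 1  2->1 ok
  [16] y  {1,2}  => 1  1->1 ok
  [17] x  {0}  => 0  1->0 ok
  [18] x  {0}  => 0  0->0 ok
  [19] y  {1,2}  => 2  0->2 ok
  [20] y  {1,2}  => 2  2->2 ok

0,2,1,0,2,2,1,0,2,2,1,0,2,2,2,1,1,0,0,2,2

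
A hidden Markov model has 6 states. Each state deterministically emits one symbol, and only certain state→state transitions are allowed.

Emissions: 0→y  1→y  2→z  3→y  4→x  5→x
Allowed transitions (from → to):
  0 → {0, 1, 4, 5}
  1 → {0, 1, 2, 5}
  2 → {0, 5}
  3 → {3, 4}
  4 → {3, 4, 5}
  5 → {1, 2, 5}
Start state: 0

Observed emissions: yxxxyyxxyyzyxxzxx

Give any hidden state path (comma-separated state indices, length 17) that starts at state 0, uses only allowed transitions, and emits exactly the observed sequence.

0,4,5,5,1,0,4,5,1,1,2,0,5,5,2,5,5

  pos 0: y in {0,1,3}, choose 0; start
  pos 1: x in {4,5}, choose 4; 0->4 ok
  pos 2: x in {4,5}, choose 5; 4->5 ok
  pos 3: x in {4,5}, choose 5; 5->5 ok
  pos 4: y in {0,1,3}, choose 1; 5->1 ok
  pos 5: y in {0,1,3}, choose 0; 1->0 ok
  pos 6: x in {4,5}, choose 4; 0->4 ok
  pos 7: x in {4,5}, choose 5; 4->5 ok
  pos 8: y in {0,1,3}, choose 1; 5->1 ok
  pos 9: y in {0,1,3}, choose 1; 1->1 ok
  pos 10: z in {2}, choose 2; 1->2 ok
  pos 11: y in {0,1,3}, choose 0; 2->0 ok
  pos 12: x in {4,5}, choose 5; 0->5 ok
  pos 13: x in {4,5}, choose 5; 5->5 ok
  pos 14: z in {2}, choose 2; 5->2 ok
  pos 15: x in {4,5}, choose 5; 2->5 ok
  pos 16: x in {4,5}, choose 5; 5->5 ok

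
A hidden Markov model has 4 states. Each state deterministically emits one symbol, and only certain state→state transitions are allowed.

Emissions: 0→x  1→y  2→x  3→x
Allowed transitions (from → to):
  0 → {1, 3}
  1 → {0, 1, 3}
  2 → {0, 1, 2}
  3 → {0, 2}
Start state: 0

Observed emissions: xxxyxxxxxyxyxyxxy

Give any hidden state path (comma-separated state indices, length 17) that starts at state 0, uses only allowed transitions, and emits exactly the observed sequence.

0,3,0,1,0,3,0,3,0,1,0,1,0,1,3,0,1

  pos 0: x in {0,2,3}, choose 0; start
  pos 1: x in {0,2,3}, choose 3; 0->3 ok
  pos 2: x in {0,2,3}, choose 0; 3->0 ok
  pos 3: y in {1}, choose 1; 0->1 ok
  pos 4: x in {0,2,3}, choose 0; 1->0 ok
  pos 5: x in {0,2,3}, choose 3; 0->3 ok
  pos 6: x in {0,2,3}, choose 0; 3->0 ok
  pos 7: x in {0,2,3}, choose 3; 0->3 ok
  pos 8: x in {0,2,3}, choose 0; 3->0 ok
  pos 9: y in {1}, choose 1; 0->1 ok
  pos 10: x in {0,2,3}, choose 0; 1->0 ok
  pos 11: y in {1}, choose 1; 0->1 ok
  pos 12: x in {0,2,3}, choose 0; 1->0 ok
  pos 13: y in {1}, choose 1; 0->1 ok
  pos 14: x in {0,2,3}, choose 3; 1->3 ok
  pos 15: x in {0,2,3}, choose 0; 3->0 ok
  pos 16: y in {1}, choose 1; 0->1 ok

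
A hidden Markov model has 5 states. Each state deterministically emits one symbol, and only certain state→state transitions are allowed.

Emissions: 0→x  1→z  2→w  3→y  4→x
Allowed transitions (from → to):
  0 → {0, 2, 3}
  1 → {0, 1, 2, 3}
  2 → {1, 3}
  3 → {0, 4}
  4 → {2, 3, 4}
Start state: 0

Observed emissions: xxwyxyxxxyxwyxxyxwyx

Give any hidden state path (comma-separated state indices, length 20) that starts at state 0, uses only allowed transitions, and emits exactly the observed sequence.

0,0,2,3,0,3,0,0,0,3,4,2,3,4,4,3,4,2,3,4

  pos 0: x in {0,4}, choose 0; start
  pos 1: x in {0,4}, choose 0; 0->0 ok
  pos 2: w in {2}, choose 2; 0->2 ok
  pos 3: y in {3}, choose 3; 2->3 ok
  pos 4: x in {0,4}, choose 0; 3->0 ok
  pos 5: y in {3}, choose 3; 0->3 ok
  pos 6: x in {0,4}, choose 0; 3->0 ok
  pos 7: x in {0,4}, choose 0; 0->0 ok
  pos 8: x in {0,4}, choose 0; 0->0 ok
  pos 9: y in {3}, choose 3; 0->3 ok
  pos 10: x in {0,4}, choose 4; 3->4 ok
  pos 11: w in {2}, choose 2; 4->2 ok
  pos 12: y in {3}, choose 3; 2->3 ok
  pos 13: x in {0,4}, choose 4; 3->4 ok
  pos 14: x in {0,4}, choose 4; 4->4 ok
  pos 15: y in {3}, choose 3; 4->3 ok
  pos 16: x in {0,4}, choose 4; 3->4 ok
  pos 17: w in {2}, choose 2; 4->2 ok
  pos 18: y in {3}, choose 3; 2->3 ok
  pos 19: x in {0,4}, choose 4; 3->4 ok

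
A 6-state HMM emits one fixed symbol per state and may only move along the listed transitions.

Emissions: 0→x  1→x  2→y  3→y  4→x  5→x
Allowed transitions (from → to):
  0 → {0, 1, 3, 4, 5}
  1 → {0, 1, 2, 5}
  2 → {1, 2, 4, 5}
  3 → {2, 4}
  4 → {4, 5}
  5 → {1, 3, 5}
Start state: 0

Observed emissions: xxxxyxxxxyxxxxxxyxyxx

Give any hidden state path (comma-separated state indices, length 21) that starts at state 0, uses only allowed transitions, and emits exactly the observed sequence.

  [0] x  {0,1,4,5}  => 0  start
  [1] x  {0,1,4,5}  => 1  0->1 ok
  [2] x  {0,1,4,5}  => 0  1->0 ok
  [3] x  {0,1,4,5}  => 1  0->1 ok
  [4] y  {2,3}  => 2  1->2 ok
  [5] x  {0,1,4,5}  => 4  2->4 ok
  [6] x  {0,1,4,5}  => 5  4->5 ok
  [7] x  {0,1,4,5}  => 1  5->1 ok
  [8] x  {0,1,4,5}  => 5  1->5 ok
  [9] y  {2,3}  => 3  5->3 ok
  [10] x  {0,1,4,5}  => 4  3->4 ok
  [11] x  {0,1,4,5}  => 4  4->4 ok
  [12] x  {0,1,4,5}  => 5  4->5 ok
  [13] x  {0,1,4,5}  => 5  5->5 ok
  [14] x  {0,1,4,5}  => 5  5->5 ok
  [15] x  {0,1,4,5}  => 1  5->1 ok
  [16] y  {2,3}  => 2  1->2 ok
  [17] x  {0,1,4,5}  => 1  2->1 ok
  [18] y  {2,3}  => 2  1->2 ok
  [19] x  {0,1,4,5}  => 5  2->5 ok
  [20] x  {0,1,4,5}  => 5  5->5 ok

0,1,0,1,2,4,5,1,5,3,4,4,5,5,5,1,2,1,2,5,5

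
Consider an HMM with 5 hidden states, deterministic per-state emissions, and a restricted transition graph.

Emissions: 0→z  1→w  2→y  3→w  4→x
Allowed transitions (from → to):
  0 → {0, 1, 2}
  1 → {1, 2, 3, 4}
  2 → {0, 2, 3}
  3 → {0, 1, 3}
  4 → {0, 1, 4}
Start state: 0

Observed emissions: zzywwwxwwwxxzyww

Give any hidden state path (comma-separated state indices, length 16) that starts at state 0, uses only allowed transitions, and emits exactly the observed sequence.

0,0,2,3,1,1,4,1,1,1,4,4,0,2,3,3

  0: obs=z cand={0} pick 0 [start]
  1: obs=z cand={0} pick 0 [0->0 ok]
  2: obs=y cand={2} pick 2 [0->2 ok]
  3: obs=w cand={1,3} pick 3 [2->3 ok]
  4: obs=w cand={1,3} pick 1 [3->1 ok]
  5: obs=w cand={1,3} pick 1 [1->1 ok]
  6: obs=x cand={4} pick 4 [1->4 ok]
  7: obs=w cand={1,3} pick 1 [4->1 ok]
  8: obs=w cand={1,3} pick 1 [1->1 ok]
  9: obs=w cand={1,3} pick 1 [1->1 ok]
  10: obs=x cand={4} pick 4 [1->4 ok]
  11: obs=x cand={4} pick 4 [4->4 ok]
  12: obs=z cand={0} pick 0 [4->0 ok]
  13: obs=y cand={2} pick 2 [0->2 ok]
  14: obs=w cand={1,3} pick 3 [2->3 ok]
  15: obs=w cand={1,3} pick 3 [3->3 ok]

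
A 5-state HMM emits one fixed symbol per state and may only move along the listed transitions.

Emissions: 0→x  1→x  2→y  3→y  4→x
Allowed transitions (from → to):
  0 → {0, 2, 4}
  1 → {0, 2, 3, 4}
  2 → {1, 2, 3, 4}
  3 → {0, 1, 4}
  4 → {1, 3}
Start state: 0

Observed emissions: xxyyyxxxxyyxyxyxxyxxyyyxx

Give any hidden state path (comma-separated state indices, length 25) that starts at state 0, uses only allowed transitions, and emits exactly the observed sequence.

0,0,2,2,2,1,4,1,0,2,3,1,3,1,3,0,4,3,1,0,2,2,3,1,0

  t0 'x' -> {0,1,4}, take 0 (start)
  t1 'x' -> {0,1,4}, take 0 (0->0 ok)
  t2 'y' -> {2,3}, take 2 (0->2 ok)
  t3 'y' -> {2,3}, take 2 (2->2 ok)
  t4 'y' -> {2,3}, take 2 (2->2 ok)
  t5 'x' -> {0,1,4}, take 1 (2->1 ok)
  t6 'x' -> {0,1,4}, take 4 (1->4 ok)
  t7 'x' -> {0,1,4}, take 1 (4->1 ok)
  t8 'x' -> {0,1,4}, take 0 (1->0 ok)
  t9 'y' -> {2,3}, take 2 (0->2 ok)
  t10 'y' -> {2,3}, take 3 (2->3 ok)
  t11 'x' -> {0,1,4}, take 1 (3->1 ok)
  t12 'y' -> {2,3}, take 3 (1->3 ok)
  t13 'x' -> {0,1,4}, take 1 (3->1 ok)
  t14 'y' -> {2,3}, take 3 (1->3 ok)
  t15 'x' -> {0,1,4}, take 0 (3->0 ok)
  t16 'x' -> {0,1,4}, take 4 (0->4 ok)
  t17 'y' -> {2,3}, take 3 (4->3 ok)
  t18 'x' -> {0,1,4}, take 1 (3->1 ok)
  t19 'x' -> {0,1,4}, take 0 (1->0 ok)
  t20 'y' -> {2,3}, take 2 (0->2 ok)
  t21 'y' -> {2,3}, take 2 (2->2 ok)
  t22 'y' -> {2,3}, take 3 (2->3 ok)
  t23 'x' -> {0,1,4}, take 1 (3->1 ok)
  t24 'x' -> {0,1,4}, take 0 (1->0 ok)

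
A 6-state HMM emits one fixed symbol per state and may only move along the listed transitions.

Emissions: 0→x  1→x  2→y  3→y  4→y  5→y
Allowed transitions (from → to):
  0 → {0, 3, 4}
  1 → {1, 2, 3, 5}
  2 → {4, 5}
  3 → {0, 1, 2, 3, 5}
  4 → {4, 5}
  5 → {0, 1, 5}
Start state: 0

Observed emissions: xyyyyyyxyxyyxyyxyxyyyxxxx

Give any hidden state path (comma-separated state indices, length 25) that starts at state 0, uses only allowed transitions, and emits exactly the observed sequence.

0,3,3,2,4,4,5,0,3,1,5,5,1,2,5,1,5,1,2,5,5,0,0,0,0

  [0] x  {0,1}  => 0  start
  [1] y  {2,3,4,5}  => 3  0->3 ok
  [2] y  {2,3,4,5}  => 3  3->3 ok
  [3] y  {2,3,4,5}  => 2  3->2 ok
  [4] y  {2,3,4,5}  => 4  2->4 ok
  [5] y  {2,3,4,5}  => 4  4->4 ok
  [6] y  {2,3,4,5}  => 5  4->5 ok
  [7] x  {0,1}  => 0  5->0 ok
  [8] y  {2,3,4,5}  => 3  0->3 ok
  [9] x  {0,1}  => 1  3->1 ok
  [10] y  {2,3,4,5}  => 5  1->5 ok
  [11] y  {2,3,4,5}  => 5  5->5 ok
  [12] x  {0,1}  => 1  5->1 ok
  [13] y  {2,3,4,5}  => 2  1->2 ok
  [14] y  {2,3,4,5}  => 5  2->5 ok
  [15] x  {0,1}  => 1  5->1 ok
  [16] y  {2,3,4,5}  => 5  1->5 ok
  [17] x  {0,1}  => 1  5->1 ok
  [18] y  {2,3,4,5}  => 2  1->2 ok
  [19] y  {2,3,4,5}  => 5  2->5 ok
  [20] y  {2,3,4,5}  => 5  5->5 ok
  [21] x  {0,1}  => 0  5->0 ok
  [22] x  {0,1}  => 0  0->0 ok
  [23] x  {0,1}  => 0  0->0 ok
  [24] x  {0,1}  => 0  0->0 ok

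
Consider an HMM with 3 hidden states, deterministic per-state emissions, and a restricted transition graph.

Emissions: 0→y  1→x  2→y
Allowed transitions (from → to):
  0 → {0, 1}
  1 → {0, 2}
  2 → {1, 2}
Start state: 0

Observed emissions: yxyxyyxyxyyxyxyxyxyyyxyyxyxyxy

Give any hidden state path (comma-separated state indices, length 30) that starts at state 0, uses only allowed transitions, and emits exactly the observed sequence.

  [0] y  {0,2}  => 0  start
  [1] x  {1}  => 1  0->1 ok
  [2] y  {0,2}  => 2  1->2 ok
  [3] x  {1}  => 1  2->1 ok
  [4] y  {0,2}  => 2  1->2 ok
  [5] y  {0,2}  => 2  2->2 ok
  [6] x  {1}  => 1  2->1 ok
  [7] y  {0,2}  => 2  1->2 ok
  [8] x  {1}  => 1  2->1 ok
  [9] y  {0,2}  => 0  1->0 ok
  [10] y  {0,2}  => 0  0->0 ok
  [11] x  {1}  => 1  0->1 ok
  [12] y  {0,2}  => 2  1->2 ok
  [13] x  {1}  => 1  2->1 ok
  [14] y  {0,2}  => 0  1->0 ok
  [15] x  {1}  => 1  0->1 ok
  [16] y  {0,2}  => 0  1->0 ok
  [17] x  {1}  => 1  0->1 ok
  [18] y  {0,2}  => 2  1->2 ok
  [19] y  {0,2}  => 2  2->2 ok
  [20] y  {0,2}  => 2  2->2 ok
  [21] x  {1}  => 1  2->1 ok
  [22] y  {0,2}  => 2  1->2 ok
  [23] y  {0,2}  => 2  2->2 ok
  [24] x  {1}  => 1  2->1 ok
  [25] y  {0,2}  => 2  1->2 ok
  [26] x  {1}  => 1  2->1 ok
  [27] y  {0,2}  => 0  1->0 ok
  [28] x  {1}  => 1  0->1 ok
  [29] y  {0,2}  => 0  1->0 ok

0,1,2,1,2,2,1,2,1,0,0,1,2,1,0,1,0,1,2,2,2,1,2,2,1,2,1,0,1,0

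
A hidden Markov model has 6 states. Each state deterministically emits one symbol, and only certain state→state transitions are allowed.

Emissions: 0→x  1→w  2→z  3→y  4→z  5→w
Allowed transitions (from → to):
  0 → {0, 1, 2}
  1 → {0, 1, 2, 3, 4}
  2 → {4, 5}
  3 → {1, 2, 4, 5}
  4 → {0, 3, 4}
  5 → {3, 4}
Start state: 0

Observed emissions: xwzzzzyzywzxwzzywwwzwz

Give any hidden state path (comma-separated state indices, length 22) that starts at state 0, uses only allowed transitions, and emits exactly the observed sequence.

  pos 0: x in {0}, choose 0; start
  pos 1: w in {1,5}, choose 1; 0->1 ok
  pos 2: z in {2,4}, choose 2; 1->2 ok
  pos 3: z in {2,4}, choose 4; 2->4 ok
  pos 4: z in {2,4}, choose 4; 4->4 ok
  pos 5: z in {2,4}, choose 4; 4->4 ok
  pos 6: y in {3}, choose 3; 4->3 ok
  pos 7: z in {2,4}, choose 4; 3->4 ok
  pos 8: y in {3}, choose 3; 4->3 ok
  pos 9: w in {1,5}, choose 1; 3->1 ok
  pos 10: z in {2,4}, choose 4; 1->4 ok
  pos 11: x in {0}, choose 0; 4->0 ok
  pos 12: w in {1,5}, choose 1; 0->1 ok
  pos 13: z in {2,4}, choose 4; 1->4 ok
  pos 14: z in {2,4}, choose 4; 4->4 ok
  pos 15: y in {3}, choose 3; 4->3 ok
  pos 16: w in {1,5}, choose 1; 3->1 ok
  pos 17: w in {1,5}, choose 1; 1->1 ok
  pos 18: w in {1,5}, choose 1; 1->1 ok
  pos 19: z in {2,4}, choose 2; 1->2 ok
  pos 20: w in {1,5}, choose 5; 2->5 ok
  pos 21: z in {2,4}, choose 4; 5->4 ok

0,1,2,4,4,4,3,4,3,1,4,0,1,4,4,3,1,1,1,2,5,4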